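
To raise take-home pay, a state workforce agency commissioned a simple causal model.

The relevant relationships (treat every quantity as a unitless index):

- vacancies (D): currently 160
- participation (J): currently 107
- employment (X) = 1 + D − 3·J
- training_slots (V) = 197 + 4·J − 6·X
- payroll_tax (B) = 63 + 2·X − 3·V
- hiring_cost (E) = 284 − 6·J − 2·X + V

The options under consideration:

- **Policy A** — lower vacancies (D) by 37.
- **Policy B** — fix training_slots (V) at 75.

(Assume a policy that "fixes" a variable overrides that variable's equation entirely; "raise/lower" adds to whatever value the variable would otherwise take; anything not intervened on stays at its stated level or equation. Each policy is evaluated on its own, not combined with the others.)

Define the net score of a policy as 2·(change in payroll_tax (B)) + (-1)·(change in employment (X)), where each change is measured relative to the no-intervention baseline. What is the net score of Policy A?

Baseline:
  D = 160
  J = 107
  X = 1 + 160 − 3·107 = -160
  V = 197 + 4·107 − 6·(-160) = 1585
  B = 63 + 2·(-160) − 3·1585 = -5012
Policy A (D − 37):
  D = 160 − 37 = 123
  J = 107
  X = 1 + 123 − 3·107 = -197
  V = 197 + 4·107 − 6·(-197) = 1807
  B = 63 + 2·(-197) − 3·1807 = -5752
ΔB = -5752 − (-5012) = -740; ΔX = -197 − (-160) = -37
Score = 2·(-740) + (-1)·(-37) = -1443

-1443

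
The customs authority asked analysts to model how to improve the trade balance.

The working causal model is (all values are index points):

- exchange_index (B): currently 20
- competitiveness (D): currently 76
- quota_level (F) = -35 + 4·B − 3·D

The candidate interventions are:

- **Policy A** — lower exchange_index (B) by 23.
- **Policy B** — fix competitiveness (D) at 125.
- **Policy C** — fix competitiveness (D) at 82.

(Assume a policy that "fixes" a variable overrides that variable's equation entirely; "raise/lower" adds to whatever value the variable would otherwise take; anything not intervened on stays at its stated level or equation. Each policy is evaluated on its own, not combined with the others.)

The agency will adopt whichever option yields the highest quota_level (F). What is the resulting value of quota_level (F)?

-201

Policy A (B − 23):
  B = 20 − 23 = -3
  D = 76
  F = -35 + 4·(-3) − 3·76 = -275
Policy B (D := 125):
  B = 20
  D = 125
  F = -35 + 4·20 − 3·125 = -330
Policy C (D := 82):
  B = 20
  D = 82
  F = -35 + 4·20 − 3·82 = -201
Comparing — Policy A: F=-275, Policy B: F=-330, Policy C: F=-201. Highest is -201 (Policy C).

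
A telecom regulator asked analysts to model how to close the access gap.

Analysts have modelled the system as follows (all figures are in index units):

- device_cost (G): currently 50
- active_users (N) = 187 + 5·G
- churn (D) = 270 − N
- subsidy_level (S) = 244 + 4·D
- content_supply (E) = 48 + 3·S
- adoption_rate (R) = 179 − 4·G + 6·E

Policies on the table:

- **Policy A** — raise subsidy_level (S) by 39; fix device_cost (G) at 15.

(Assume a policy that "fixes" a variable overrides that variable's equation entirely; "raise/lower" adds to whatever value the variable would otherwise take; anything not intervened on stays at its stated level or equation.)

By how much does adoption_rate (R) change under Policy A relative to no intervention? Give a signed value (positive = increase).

13442

Baseline:
  G = 50
  N = 187 + 5·50 = 437
  D = 270 − 437 = -167
  S = 244 + 4·(-167) = -424
  E = 48 + 3·(-424) = -1224
  R = 179 − 4·50 + 6·(-1224) = -7365
Policy A (S + 39, G := 15):
  G = 15
  N = 187 + 5·15 = 262
  D = 270 − 262 = 8
  S = 244 + 4·8 (+39 from intervention) = 315
  E = 48 + 3·315 = 993
  R = 179 − 4·15 + 6·993 = 6077
Change in R: 6077 − (-7365) = 13442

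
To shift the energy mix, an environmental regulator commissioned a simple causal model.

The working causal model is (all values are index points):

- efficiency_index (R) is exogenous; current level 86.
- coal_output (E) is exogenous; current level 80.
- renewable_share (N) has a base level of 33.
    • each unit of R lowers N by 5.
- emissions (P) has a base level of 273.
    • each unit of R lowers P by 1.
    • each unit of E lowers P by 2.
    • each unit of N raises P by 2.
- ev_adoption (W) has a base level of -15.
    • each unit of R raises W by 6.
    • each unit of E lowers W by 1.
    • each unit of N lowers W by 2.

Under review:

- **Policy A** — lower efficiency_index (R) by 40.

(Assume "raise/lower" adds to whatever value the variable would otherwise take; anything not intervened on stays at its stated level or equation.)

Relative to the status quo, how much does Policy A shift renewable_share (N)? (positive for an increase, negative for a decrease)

Baseline:
  R = 86
  N = 33 − 5·86 = -397
Policy A (R − 40):
  R = 86 − 40 = 46
  N = 33 − 5·46 = -197
Change in N: -197 − (-397) = 200

200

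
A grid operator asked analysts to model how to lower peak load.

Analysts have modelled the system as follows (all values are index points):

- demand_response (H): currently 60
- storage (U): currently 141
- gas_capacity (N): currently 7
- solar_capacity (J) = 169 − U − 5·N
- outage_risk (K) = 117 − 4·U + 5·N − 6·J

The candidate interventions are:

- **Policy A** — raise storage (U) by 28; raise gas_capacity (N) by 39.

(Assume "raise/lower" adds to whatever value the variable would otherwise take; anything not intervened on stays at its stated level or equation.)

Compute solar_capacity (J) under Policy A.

-230

Policy A (U + 28, N + 39):
  U = 141 + 28 = 169
  N = 7 + 39 = 46
  J = 169 − 169 − 5·46 = -230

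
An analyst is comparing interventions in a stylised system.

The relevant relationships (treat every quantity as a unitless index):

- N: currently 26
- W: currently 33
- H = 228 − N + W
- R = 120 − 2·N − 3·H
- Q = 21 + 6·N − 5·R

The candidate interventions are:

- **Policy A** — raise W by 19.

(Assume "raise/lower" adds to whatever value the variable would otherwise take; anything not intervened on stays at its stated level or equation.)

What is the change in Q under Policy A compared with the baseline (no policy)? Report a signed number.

Baseline:
  N = 26
  W = 33
  H = 228 − 26 + 33 = 235
  R = 120 − 2·26 − 3·235 = -637
  Q = 21 + 6·26 − 5·(-637) = 3362
Policy A (W + 19):
  N = 26
  W = 33 + 19 = 52
  H = 228 − 26 + 52 = 254
  R = 120 − 2·26 − 3·254 = -694
  Q = 21 + 6·26 − 5·(-694) = 3647
Change in Q: 3647 − 3362 = 285

285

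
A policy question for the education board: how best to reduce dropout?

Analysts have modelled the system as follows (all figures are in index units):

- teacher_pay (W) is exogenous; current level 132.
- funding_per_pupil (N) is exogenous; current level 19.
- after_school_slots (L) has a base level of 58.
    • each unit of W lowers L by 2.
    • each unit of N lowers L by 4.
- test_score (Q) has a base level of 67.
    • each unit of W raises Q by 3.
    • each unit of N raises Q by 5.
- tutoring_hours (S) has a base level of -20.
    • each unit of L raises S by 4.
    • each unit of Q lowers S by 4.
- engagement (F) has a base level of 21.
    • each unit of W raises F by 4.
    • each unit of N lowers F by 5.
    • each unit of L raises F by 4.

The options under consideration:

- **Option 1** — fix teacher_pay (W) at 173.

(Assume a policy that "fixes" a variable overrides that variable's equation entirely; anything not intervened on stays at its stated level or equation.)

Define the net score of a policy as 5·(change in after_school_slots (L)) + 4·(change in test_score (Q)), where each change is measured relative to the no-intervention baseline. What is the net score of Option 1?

82

Baseline:
  W = 132
  N = 19
  L = 58 − 2·132 − 4·19 = -282
  Q = 67 + 3·132 + 5·19 = 558
Option 1 (W := 173):
  W = 173
  N = 19
  L = 58 − 2·173 − 4·19 = -364
  Q = 67 + 3·173 + 5·19 = 681
ΔL = -364 − (-282) = -82; ΔQ = 681 − 558 = 123
Score = 5·(-82) + 4·123 = 82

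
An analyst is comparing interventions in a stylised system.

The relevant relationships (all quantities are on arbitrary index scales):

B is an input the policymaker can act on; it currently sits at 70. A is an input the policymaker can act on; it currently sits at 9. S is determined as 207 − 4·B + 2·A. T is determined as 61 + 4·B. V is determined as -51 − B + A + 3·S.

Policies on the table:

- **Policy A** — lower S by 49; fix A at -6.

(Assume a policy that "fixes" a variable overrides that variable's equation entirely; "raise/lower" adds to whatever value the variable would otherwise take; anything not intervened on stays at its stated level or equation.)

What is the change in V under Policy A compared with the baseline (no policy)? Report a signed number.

Baseline:
  B = 70
  A = 9
  S = 207 − 4·70 + 2·9 = -55
  V = -51 − 70 + 9 + 3·(-55) = -277
Policy A (S − 49, A := -6):
  B = 70
  A = -6
  S = 207 − 4·70 + 2·(-6) (−49 from intervention) = -134
  V = -51 − 70 + (-6) + 3·(-134) = -529
Change in V: -529 − (-277) = -252

-252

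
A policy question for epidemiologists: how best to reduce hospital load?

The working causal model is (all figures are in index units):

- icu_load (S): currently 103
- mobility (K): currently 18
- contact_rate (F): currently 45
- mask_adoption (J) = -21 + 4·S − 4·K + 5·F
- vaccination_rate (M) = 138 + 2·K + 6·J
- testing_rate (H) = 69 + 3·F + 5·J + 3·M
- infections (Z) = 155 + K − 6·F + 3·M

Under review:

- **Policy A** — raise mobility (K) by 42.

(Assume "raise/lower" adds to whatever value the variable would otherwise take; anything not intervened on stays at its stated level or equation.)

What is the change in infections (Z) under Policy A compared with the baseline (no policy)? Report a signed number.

Baseline:
  S = 103
  K = 18
  F = 45
  J = -21 + 4·103 − 4·18 + 5·45 = 544
  M = 138 + 2·18 + 6·544 = 3438
  Z = 155 + 18 − 6·45 + 3·3438 = 10217
Policy A (K + 42):
  S = 103
  K = 18 + 42 = 60
  F = 45
  J = -21 + 4·103 − 4·60 + 5·45 = 376
  M = 138 + 2·60 + 6·376 = 2514
  Z = 155 + 60 − 6·45 + 3·2514 = 7487
Change in Z: 7487 − 10217 = -2730

-2730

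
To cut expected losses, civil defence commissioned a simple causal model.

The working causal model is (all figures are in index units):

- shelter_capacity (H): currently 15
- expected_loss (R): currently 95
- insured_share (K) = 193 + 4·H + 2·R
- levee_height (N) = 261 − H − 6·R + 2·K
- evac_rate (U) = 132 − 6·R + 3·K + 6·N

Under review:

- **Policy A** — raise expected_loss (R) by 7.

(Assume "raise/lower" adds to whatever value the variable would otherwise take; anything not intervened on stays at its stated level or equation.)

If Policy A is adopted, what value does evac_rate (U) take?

Policy A (R + 7):
  H = 15
  R = 95 + 7 = 102
  K = 193 + 4·15 + 2·102 = 457
  N = 261 − 15 − 6·102 + 2·457 = 548
  U = 132 − 6·102 + 3·457 + 6·548 = 4179

4179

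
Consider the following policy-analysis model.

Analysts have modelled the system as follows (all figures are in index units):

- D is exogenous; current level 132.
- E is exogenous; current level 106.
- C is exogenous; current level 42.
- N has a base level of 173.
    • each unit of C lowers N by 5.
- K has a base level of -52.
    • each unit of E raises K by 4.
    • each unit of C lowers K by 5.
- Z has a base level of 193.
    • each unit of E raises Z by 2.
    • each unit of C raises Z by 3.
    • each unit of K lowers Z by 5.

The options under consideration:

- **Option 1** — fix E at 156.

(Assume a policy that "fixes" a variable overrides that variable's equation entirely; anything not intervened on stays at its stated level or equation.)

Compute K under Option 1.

Option 1 (E := 156):
  E = 156
  C = 42
  K = -52 + 4·156 − 5·42 = 362

362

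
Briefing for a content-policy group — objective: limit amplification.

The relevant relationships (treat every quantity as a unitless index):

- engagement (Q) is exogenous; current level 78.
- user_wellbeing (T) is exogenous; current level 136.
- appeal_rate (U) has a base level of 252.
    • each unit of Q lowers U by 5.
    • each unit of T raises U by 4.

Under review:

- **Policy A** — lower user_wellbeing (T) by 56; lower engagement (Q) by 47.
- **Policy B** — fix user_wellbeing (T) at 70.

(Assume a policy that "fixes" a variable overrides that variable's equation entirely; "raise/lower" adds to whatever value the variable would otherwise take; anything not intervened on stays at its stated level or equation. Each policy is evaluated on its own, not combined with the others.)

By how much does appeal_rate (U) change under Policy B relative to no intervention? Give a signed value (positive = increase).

Baseline:
  Q = 78
  T = 136
  U = 252 − 5·78 + 4·136 = 406
Policy B (T := 70):
  Q = 78
  T = 70
  U = 252 − 5·78 + 4·70 = 142
Change in U: 142 − 406 = -264

-264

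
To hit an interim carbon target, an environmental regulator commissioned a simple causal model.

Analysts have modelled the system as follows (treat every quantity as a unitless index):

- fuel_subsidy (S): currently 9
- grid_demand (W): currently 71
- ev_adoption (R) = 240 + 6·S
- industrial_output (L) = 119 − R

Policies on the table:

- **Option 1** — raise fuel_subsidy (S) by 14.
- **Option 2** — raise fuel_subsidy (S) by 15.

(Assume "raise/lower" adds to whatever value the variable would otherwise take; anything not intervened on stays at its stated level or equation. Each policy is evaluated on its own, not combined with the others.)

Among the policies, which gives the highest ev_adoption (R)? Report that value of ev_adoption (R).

384

Option 1 (S + 14):
  S = 9 + 14 = 23
  R = 240 + 6·23 = 378
Option 2 (S + 15):
  S = 9 + 15 = 24
  R = 240 + 6·24 = 384
Comparing — Option 1: R=378, Option 2: R=384. Highest is 384 (Option 2).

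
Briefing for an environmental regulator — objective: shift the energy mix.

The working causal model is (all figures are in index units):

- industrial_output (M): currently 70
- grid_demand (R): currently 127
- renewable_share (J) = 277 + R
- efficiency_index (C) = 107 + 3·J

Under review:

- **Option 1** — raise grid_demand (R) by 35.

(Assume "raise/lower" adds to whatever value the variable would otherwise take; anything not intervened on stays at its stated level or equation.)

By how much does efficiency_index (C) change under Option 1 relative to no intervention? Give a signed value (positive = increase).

105

Baseline:
  R = 127
  J = 277 + 127 = 404
  C = 107 + 3·404 = 1319
Option 1 (R + 35):
  R = 127 + 35 = 162
  J = 277 + 162 = 439
  C = 107 + 3·439 = 1424
Change in C: 1424 − 1319 = 105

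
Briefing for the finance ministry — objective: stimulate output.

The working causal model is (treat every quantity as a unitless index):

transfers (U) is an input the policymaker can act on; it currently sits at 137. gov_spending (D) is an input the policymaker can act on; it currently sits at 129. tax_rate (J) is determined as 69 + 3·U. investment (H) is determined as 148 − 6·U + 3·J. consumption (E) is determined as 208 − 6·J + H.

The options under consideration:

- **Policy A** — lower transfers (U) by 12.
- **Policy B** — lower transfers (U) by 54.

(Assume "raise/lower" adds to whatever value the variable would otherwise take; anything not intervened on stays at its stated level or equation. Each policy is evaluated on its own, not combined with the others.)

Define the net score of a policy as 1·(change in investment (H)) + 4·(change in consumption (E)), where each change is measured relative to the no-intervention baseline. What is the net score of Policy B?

3078

Baseline:
  U = 137
  J = 69 + 3·137 = 480
  H = 148 − 6·137 + 3·480 = 766
  E = 208 − 6·480 + 766 = -1906
Policy B (U − 54):
  U = 137 − 54 = 83
  J = 69 + 3·83 = 318
  H = 148 − 6·83 + 3·318 = 604
  E = 208 − 6·318 + 604 = -1096
ΔH = 604 − 766 = -162; ΔE = -1096 − (-1906) = 810
Score = 1·(-162) + 4·810 = 3078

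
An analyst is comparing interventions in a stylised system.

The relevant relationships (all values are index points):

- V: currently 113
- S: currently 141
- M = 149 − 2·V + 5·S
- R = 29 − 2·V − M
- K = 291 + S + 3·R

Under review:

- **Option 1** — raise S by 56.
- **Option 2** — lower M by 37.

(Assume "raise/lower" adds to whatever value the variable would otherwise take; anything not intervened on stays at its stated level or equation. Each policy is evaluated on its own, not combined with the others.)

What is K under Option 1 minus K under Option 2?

-895

Option 1 (S + 56):
  V = 113
  S = 141 + 56 = 197
  M = 149 − 2·113 + 5·197 = 908
  R = 29 − 2·113 − 908 = -1105
  K = 291 + 197 + 3·(-1105) = -2827
Option 2 (M − 37):
  V = 113
  S = 141
  M = 149 − 2·113 + 5·141 (−37 from intervention) = 591
  R = 29 − 2·113 − 591 = -788
  K = 291 + 141 + 3·(-788) = -1932
K: -2827 − (-1932) = -895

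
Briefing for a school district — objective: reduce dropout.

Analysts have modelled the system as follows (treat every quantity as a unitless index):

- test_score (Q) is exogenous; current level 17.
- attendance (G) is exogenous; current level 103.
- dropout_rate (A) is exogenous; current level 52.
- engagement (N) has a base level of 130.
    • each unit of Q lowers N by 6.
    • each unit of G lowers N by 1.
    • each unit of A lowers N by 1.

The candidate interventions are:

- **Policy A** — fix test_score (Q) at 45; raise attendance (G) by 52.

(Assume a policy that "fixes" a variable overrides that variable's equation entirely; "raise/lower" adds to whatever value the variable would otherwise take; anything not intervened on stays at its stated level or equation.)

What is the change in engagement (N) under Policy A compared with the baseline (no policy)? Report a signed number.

Baseline:
  Q = 17
  G = 103
  A = 52
  N = 130 − 6·17 − 103 − 52 = -127
Policy A (Q := 45, G + 52):
  Q = 45
  G = 103 + 52 = 155
  A = 52
  N = 130 − 6·45 − 155 − 52 = -347
Change in N: -347 − (-127) = -220

-220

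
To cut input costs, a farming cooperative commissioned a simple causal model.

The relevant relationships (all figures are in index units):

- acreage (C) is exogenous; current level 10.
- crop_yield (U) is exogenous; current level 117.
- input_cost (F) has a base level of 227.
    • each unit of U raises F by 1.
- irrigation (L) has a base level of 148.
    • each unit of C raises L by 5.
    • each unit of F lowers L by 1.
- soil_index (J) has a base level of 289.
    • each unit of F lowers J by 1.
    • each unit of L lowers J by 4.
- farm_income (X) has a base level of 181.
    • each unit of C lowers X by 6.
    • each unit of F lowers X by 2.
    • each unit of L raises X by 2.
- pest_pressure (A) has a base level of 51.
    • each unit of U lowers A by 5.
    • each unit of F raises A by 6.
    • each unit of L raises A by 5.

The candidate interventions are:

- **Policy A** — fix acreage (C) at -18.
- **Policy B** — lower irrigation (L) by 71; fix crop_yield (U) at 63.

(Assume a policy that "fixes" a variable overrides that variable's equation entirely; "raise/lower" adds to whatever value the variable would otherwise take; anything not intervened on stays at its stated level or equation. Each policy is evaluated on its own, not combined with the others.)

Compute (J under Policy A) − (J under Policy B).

Policy A (C := -18):
  C = -18
  U = 117
  F = 227 + 117 = 344
  L = 148 + 5·(-18) − 344 = -286
  J = 289 − 344 − 4·(-286) = 1089
Policy B (L − 71, U := 63):
  C = 10
  U = 63
  F = 227 + 63 = 290
  L = 148 + 5·10 − 290 (−71 from intervention) = -163
  J = 289 − 290 − 4·(-163) = 651
J: 1089 − 651 = 438

438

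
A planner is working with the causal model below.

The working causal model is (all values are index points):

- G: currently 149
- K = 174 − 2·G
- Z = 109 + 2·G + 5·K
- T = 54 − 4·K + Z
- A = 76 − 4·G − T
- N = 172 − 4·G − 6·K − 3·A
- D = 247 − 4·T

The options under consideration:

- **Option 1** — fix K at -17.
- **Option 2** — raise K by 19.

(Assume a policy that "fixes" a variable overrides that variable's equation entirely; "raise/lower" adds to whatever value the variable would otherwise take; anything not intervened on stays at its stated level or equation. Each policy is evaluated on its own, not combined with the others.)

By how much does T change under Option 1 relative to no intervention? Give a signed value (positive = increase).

107

Baseline:
  G = 149
  K = 174 − 2·149 = -124
  Z = 109 + 2·149 + 5·(-124) = -213
  T = 54 − 4·(-124) + (-213) = 337
Option 1 (K := -17):
  G = 149
  K = -17
  Z = 109 + 2·149 + 5·(-17) = 322
  T = 54 − 4·(-17) + 322 = 444
Change in T: 444 − 337 = 107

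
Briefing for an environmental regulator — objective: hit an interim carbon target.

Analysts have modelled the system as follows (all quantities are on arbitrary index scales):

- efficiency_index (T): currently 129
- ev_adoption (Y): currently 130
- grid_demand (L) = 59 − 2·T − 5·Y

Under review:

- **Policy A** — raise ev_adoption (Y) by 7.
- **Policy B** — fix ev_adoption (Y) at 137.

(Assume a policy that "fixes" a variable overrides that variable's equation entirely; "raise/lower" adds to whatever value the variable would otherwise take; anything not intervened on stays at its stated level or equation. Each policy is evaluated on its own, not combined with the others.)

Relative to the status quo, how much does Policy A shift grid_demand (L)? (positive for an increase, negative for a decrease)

-35

Baseline:
  T = 129
  Y = 130
  L = 59 − 2·129 − 5·130 = -849
Policy A (Y + 7):
  T = 129
  Y = 130 + 7 = 137
  L = 59 − 2·129 − 5·137 = -884
Change in L: -884 − (-849) = -35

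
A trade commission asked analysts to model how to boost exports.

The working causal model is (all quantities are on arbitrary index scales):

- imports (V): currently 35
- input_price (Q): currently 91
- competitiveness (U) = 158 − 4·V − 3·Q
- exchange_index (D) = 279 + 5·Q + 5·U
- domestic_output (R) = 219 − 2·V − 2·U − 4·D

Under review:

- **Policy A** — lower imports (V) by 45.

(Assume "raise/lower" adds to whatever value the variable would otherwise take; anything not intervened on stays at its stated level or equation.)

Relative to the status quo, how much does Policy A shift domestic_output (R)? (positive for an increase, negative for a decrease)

-3870

Baseline:
  V = 35
  Q = 91
  U = 158 − 4·35 − 3·91 = -255
  D = 279 + 5·91 + 5·(-255) = -541
  R = 219 − 2·35 − 2·(-255) − 4·(-541) = 2823
Policy A (V − 45):
  V = 35 − 45 = -10
  Q = 91
  U = 158 − 4·(-10) − 3·91 = -75
  D = 279 + 5·91 + 5·(-75) = 359
  R = 219 − 2·(-10) − 2·(-75) − 4·359 = -1047
Change in R: -1047 − 2823 = -3870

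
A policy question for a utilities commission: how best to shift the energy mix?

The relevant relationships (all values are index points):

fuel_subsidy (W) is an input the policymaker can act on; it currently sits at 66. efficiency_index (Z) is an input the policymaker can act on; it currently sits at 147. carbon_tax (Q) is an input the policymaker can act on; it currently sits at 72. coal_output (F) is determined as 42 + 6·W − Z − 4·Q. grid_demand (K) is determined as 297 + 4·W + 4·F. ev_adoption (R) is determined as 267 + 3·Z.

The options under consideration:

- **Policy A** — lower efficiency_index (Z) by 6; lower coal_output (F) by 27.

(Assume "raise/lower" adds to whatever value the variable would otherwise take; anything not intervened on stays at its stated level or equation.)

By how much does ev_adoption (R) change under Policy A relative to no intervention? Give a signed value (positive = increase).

-18

Baseline:
  Z = 147
  R = 267 + 3·147 = 708
Policy A (Z − 6, F − 27):
  Z = 147 − 6 = 141
  R = 267 + 3·141 = 690
Change in R: 690 − 708 = -18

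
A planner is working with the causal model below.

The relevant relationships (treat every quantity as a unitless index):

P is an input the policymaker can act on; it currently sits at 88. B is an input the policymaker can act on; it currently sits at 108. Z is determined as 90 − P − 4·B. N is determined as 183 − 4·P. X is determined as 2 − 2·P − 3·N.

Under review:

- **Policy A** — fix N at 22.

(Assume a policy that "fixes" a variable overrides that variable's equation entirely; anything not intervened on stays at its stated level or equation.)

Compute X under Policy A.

Policy A (N := 22):
  P = 88
  N = 22
  X = 2 − 2·88 − 3·22 = -240

-240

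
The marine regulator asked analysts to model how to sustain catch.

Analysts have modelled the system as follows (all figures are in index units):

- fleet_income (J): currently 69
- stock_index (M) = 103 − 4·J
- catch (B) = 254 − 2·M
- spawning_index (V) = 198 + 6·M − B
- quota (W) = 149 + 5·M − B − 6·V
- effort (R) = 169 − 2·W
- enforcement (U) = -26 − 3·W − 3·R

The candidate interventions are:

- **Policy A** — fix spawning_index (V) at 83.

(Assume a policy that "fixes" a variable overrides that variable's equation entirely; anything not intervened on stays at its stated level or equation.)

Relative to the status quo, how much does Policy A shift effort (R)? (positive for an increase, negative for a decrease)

Baseline:
  J = 69
  M = 103 − 4·69 = -173
  B = 254 − 2·(-173) = 600
  V = 198 + 6·(-173) − 600 = -1440
  W = 149 + 5·(-173) − 600 − 6·(-1440) = 7324
  R = 169 − 2·7324 = -14479
Policy A (V := 83):
  J = 69
  M = 103 − 4·69 = -173
  B = 254 − 2·(-173) = 600
  V = 83
  W = 149 + 5·(-173) − 600 − 6·83 = -1814
  R = 169 − 2·(-1814) = 3797
Change in R: 3797 − (-14479) = 18276

18276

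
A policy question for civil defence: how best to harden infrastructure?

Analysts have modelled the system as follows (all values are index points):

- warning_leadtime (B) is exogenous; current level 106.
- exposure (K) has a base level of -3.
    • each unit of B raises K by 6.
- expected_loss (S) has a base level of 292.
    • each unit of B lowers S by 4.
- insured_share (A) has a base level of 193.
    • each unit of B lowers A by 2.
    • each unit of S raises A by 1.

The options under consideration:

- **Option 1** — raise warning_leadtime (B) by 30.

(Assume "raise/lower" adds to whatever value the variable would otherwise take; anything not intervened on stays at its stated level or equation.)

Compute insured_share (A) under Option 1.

Option 1 (B + 30):
  B = 106 + 30 = 136
  S = 292 − 4·136 = -252
  A = 193 − 2·136 + (-252) = -331

-331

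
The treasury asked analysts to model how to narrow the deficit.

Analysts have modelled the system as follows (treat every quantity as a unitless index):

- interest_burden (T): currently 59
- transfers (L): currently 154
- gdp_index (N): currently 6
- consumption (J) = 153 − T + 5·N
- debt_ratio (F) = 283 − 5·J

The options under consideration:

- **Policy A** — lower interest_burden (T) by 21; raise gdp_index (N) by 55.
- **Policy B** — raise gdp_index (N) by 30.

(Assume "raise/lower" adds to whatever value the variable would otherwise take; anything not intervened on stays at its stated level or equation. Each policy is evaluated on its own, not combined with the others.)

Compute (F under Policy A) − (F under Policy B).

-730

Policy A (T − 21, N + 55):
  T = 59 − 21 = 38
  N = 6 + 55 = 61
  J = 153 − 38 + 5·61 = 420
  F = 283 − 5·420 = -1817
Policy B (N + 30):
  T = 59
  N = 6 + 30 = 36
  J = 153 − 59 + 5·36 = 274
  F = 283 − 5·274 = -1087
F: -1817 − (-1087) = -730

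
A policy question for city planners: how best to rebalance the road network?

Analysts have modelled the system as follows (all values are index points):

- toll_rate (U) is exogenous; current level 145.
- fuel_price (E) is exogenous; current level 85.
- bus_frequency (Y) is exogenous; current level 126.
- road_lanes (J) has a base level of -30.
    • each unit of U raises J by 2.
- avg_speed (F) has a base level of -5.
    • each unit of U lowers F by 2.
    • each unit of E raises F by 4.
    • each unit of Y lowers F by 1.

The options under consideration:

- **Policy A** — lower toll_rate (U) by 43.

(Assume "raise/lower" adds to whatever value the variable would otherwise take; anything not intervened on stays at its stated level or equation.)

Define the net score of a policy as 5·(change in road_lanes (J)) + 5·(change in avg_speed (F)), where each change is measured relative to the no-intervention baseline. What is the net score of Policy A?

Baseline:
  U = 145
  E = 85
  Y = 126
  J = -30 + 2·145 = 260
  F = -5 − 2·145 + 4·85 − 126 = -81
Policy A (U − 43):
  U = 145 − 43 = 102
  E = 85
  Y = 126
  J = -30 + 2·102 = 174
  F = -5 − 2·102 + 4·85 − 126 = 5
ΔJ = 174 − 260 = -86; ΔF = 5 − (-81) = 86
Score = 5·(-86) + 5·86 = 0

0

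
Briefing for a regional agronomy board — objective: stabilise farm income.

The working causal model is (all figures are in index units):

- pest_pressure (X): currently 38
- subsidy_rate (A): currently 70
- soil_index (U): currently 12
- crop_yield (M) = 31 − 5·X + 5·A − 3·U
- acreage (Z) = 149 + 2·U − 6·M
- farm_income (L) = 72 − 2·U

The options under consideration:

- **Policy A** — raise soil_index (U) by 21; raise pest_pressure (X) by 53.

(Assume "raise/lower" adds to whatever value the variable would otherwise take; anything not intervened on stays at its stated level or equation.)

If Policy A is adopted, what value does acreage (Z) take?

Policy A (U + 21, X + 53):
  X = 38 + 53 = 91
  A = 70
  U = 12 + 21 = 33
  M = 31 − 5·91 + 5·70 − 3·33 = -173
  Z = 149 + 2·33 − 6·(-173) = 1253

1253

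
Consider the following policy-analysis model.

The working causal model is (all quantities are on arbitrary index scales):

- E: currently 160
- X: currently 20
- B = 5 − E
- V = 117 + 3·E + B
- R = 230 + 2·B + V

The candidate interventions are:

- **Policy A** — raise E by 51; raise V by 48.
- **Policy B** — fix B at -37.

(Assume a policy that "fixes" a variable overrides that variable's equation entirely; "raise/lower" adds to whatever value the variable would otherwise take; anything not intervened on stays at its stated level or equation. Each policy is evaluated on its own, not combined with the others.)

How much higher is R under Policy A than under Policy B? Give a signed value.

Policy A (E + 51, V + 48):
  E = 160 + 51 = 211
  B = 5 − 211 = -206
  V = 117 + 3·211 + (-206) (+48 from intervention) = 592
  R = 230 + 2·(-206) + 592 = 410
Policy B (B := -37):
  E = 160
  B = -37
  V = 117 + 3·160 + (-37) = 560
  R = 230 + 2·(-37) + 560 = 716
R: 410 − 716 = -306

-306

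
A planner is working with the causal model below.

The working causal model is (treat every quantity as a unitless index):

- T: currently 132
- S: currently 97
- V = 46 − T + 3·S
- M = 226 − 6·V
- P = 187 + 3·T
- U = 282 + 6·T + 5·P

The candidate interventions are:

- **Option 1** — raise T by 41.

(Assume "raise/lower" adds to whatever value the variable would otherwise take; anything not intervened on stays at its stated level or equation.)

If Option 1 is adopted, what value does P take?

706

Option 1 (T + 41):
  T = 132 + 41 = 173
  P = 187 + 3·173 = 706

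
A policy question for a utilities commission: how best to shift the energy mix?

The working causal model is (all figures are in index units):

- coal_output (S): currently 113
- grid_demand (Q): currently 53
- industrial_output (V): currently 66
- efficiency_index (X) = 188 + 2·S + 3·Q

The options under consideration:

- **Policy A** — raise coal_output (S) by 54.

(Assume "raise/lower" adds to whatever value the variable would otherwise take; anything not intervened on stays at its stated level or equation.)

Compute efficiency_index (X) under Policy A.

681

Policy A (S + 54):
  S = 113 + 54 = 167
  Q = 53
  X = 188 + 2·167 + 3·53 = 681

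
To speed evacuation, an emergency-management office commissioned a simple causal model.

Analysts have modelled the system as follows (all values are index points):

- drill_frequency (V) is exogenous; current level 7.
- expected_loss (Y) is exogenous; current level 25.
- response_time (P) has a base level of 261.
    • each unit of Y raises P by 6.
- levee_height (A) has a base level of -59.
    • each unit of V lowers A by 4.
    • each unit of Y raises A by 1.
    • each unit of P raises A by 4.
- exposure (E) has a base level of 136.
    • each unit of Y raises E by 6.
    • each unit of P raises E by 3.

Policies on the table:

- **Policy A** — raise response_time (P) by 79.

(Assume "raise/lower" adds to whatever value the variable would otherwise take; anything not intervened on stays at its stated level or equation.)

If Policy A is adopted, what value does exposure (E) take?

Policy A (P + 79):
  Y = 25
  P = 261 + 6·25 (+79 from intervention) = 490
  E = 136 + 6·25 + 3·490 = 1756

1756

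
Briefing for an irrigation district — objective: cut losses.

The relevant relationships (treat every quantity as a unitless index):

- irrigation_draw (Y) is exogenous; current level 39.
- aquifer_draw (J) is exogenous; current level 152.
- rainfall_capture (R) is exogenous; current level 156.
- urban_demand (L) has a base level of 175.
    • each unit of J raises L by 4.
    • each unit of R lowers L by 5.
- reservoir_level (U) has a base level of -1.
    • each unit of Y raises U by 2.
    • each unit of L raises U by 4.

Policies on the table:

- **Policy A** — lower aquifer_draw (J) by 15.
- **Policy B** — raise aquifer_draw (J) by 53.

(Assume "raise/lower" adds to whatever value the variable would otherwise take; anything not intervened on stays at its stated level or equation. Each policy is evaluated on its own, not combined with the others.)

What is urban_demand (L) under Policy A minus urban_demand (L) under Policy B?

-272

Policy A (J − 15):
  J = 152 − 15 = 137
  R = 156
  L = 175 + 4·137 − 5·156 = -57
Policy B (J + 53):
  J = 152 + 53 = 205
  R = 156
  L = 175 + 4·205 − 5·156 = 215
L: -57 − 215 = -272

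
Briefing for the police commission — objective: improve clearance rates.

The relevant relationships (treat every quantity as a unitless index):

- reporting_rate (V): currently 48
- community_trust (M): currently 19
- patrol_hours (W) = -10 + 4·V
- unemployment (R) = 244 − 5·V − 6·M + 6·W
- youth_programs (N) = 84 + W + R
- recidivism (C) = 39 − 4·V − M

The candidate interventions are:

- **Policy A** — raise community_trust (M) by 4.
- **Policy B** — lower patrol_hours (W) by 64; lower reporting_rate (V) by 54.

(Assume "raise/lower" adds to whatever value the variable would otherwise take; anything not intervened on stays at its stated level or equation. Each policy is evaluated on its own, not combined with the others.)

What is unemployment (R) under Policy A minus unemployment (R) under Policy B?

1386

Policy A (M + 4):
  V = 48
  M = 19 + 4 = 23
  W = -10 + 4·48 = 182
  R = 244 − 5·48 − 6·23 + 6·182 = 958
Policy B (W − 64, V − 54):
  V = 48 − 54 = -6
  M = 19
  W = -10 + 4·(-6) (−64 from intervention) = -98
  R = 244 − 5·(-6) − 6·19 + 6·(-98) = -428
R: 958 − (-428) = 1386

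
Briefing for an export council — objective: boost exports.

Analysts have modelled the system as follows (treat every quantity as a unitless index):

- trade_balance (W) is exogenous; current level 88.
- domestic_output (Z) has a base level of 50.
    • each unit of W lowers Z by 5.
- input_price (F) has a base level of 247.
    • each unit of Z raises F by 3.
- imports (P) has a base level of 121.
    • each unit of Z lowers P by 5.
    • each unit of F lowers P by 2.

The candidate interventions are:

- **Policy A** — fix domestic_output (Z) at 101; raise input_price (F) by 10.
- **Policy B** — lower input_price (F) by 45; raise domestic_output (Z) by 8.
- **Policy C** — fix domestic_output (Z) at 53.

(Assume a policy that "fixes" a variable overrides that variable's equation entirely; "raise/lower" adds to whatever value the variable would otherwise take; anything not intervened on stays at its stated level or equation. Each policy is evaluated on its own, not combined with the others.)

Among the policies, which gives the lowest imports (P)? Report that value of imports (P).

Policy A (Z := 101, F + 10):
  W = 88
  Z = 101
  F = 247 + 3·101 (+10 from intervention) = 560
  P = 121 − 5·101 − 2·560 = -1504
Policy B (F − 45, Z + 8):
  W = 88
  Z = 50 − 5·88 (+8 from intervention) = -382
  F = 247 + 3·(-382) (−45 from intervention) = -944
  P = 121 − 5·(-382) − 2·(-944) = 3919
Policy C (Z := 53):
  W = 88
  Z = 53
  F = 247 + 3·53 = 406
  P = 121 − 5·53 − 2·406 = -956
Comparing — Policy A: P=-1504, Policy B: P=3919, Policy C: P=-956. Lowest is -1504 (Policy A).

-1504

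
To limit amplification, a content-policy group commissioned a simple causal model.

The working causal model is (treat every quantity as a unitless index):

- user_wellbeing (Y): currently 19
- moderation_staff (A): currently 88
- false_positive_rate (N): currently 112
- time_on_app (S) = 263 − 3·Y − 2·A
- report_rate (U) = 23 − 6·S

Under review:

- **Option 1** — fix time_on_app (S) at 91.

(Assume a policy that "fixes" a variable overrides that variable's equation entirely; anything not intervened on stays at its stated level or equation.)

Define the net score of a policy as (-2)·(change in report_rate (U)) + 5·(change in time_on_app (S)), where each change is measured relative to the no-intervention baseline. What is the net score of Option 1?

Baseline:
  Y = 19
  A = 88
  S = 263 − 3·19 − 2·88 = 30
  U = 23 − 6·30 = -157
Option 1 (S := 91):
  Y = 19
  A = 88
  S = 91
  U = 23 − 6·91 = -523
ΔU = -523 − (-157) = -366; ΔS = 91 − 30 = 61
Score = (-2)·(-366) + 5·61 = 1037

1037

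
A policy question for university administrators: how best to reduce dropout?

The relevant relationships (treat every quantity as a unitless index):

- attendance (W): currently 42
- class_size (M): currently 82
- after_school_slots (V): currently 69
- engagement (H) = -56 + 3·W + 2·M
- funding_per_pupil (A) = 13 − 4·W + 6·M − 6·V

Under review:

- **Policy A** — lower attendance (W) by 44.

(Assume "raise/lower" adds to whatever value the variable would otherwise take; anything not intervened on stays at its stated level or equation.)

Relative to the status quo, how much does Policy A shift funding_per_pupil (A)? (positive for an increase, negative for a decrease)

176

Baseline:
  W = 42
  M = 82
  V = 69
  A = 13 − 4·42 + 6·82 − 6·69 = -77
Policy A (W − 44):
  W = 42 − 44 = -2
  M = 82
  V = 69
  A = 13 − 4·(-2) + 6·82 − 6·69 = 99
Change in A: 99 − (-77) = 176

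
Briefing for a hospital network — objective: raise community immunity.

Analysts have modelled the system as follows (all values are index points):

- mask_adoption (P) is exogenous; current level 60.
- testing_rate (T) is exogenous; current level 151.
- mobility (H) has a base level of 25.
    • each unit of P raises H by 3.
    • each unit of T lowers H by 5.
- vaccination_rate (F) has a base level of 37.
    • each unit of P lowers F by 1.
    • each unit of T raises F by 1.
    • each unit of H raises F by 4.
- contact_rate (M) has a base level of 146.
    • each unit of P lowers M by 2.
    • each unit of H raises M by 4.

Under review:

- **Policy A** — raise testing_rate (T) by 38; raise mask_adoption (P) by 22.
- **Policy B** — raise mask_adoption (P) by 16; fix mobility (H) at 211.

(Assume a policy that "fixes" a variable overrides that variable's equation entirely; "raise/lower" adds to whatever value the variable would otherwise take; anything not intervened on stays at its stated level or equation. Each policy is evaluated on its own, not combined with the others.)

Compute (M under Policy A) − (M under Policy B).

Policy A (T + 38, P + 22):
  P = 60 + 22 = 82
  T = 151 + 38 = 189
  H = 25 + 3·82 − 5·189 = -674
  M = 146 − 2·82 + 4·(-674) = -2714
Policy B (P + 16, H := 211):
  P = 60 + 16 = 76
  T = 151
  H = 211
  M = 146 − 2·76 + 4·211 = 838
M: -2714 − 838 = -3552

-3552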